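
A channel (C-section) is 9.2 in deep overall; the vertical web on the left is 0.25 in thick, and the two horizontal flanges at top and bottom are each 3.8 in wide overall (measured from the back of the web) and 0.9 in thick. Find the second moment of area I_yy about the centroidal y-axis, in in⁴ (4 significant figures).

Decompose the section into non-overlapping parts with the origin at the bottom-left of its bounding rectangle.
Web: 0.25 × 9.2, A = 2.3 in², x = 0.125 in, Ī = 0.0119792 in⁴.
Top flange (beyond web): 3.55 × 0.9, A = 3.195 in², x = 2.025 in, Ī = 3.35542 in⁴.
Bottom flange (beyond web): 3.55 × 0.9, A = 3.195 in², x = 2.025 in, Ī = 3.35542 in⁴.
Centroid: x̄ = ΣA·x / ΣA = 1.52212 in.
Transfer each piece to the centroidal y-axis using Ī + A·d² with d = x − 1.52212:
  web: d = -1.39712 in → contributes +4.50147 in⁴
  top flange (beyond web): d = 0.502877 in → contributes +4.16338 in⁴
  bottom flange (beyond web): d = 0.502877 in → contributes +4.16338 in⁴
Total I = 12.8282 in⁴.

I_yy ≈ 12.83 in⁴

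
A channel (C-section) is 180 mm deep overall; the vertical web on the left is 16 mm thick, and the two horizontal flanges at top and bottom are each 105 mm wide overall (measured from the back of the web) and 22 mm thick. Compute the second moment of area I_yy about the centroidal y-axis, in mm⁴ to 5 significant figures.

Treat the section as a set of non-overlapping primitives; coordinates are from the bounding-box lower-left.
Web: 16 × 180, A = 2 880 mm², x = 8 mm, Ī = 61 440 mm⁴.
Top flange (beyond web): 89 × 22, A = 1 958 mm², x = 60.5 mm, Ī = 1 292 443 mm⁴.
Bottom flange (beyond web): 89 × 22, A = 1 958 mm², x = 60.5 mm, Ī = 1 292 443 mm⁴.
Centroid: x̄ = ΣA·x / ΣA = 38.25162 mm.
Transfer each piece to the centroidal y-axis using Ī + A·d² with d = x − 38.25162:
  web: d = -30.25162 mm → contributes +2 697 102 mm⁴
  top flange (beyond web): d = 22.24838 mm → contributes +2 261 635 mm⁴
  bottom flange (beyond web): d = 22.24838 mm → contributes +2 261 635 mm⁴
Total I = 7 220 371 mm⁴.

I_yy ≈ 7.2204 × 10⁶ mm⁴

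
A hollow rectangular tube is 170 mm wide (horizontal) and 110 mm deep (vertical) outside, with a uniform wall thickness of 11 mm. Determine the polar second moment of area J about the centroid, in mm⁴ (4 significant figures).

Break the section into simple shapes (no overlaps), measuring from the bottom-left corner of the bounding box.
Outer rectangle: 170 × 110, A = 18 700 mm², y = 55 mm, Ī = 18 855 833 mm⁴.
Inner void (subtracted): 148 × 88, A = 13 024 mm², y = 55 mm, Ī = 8 404 821 mm⁴.
By symmetry the centroid is at mid-height, ȳ = 55 mm.
All pieces are centred on the centroidal x-axis, so I = ΣĪ (holes subtracted) = 10 451 012 mm⁴.
Repeating about the centroidal y-axis gives I_y = 21 262 692 mm⁴.
Polar second moment: J = I_x + I_y = 31 713 704 mm⁴.

J ≈ 3.171 × 10⁷ mm⁴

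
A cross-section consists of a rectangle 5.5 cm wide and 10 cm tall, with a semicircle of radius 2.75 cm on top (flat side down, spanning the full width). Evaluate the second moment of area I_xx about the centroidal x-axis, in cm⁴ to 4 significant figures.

Split into non-overlapping primitives; take the origin at the lower-left of the bounding box.
Rectangular body: 5.5 × 10, A = 55 cm², y = 5 cm, Ī = 458.333 cm⁴.
Semicircular cap: semicircle r = 2.75, A = 11.8791 cm², y = 11.1671 cm, Ī = 6.27715 cm⁴.
Centroid: ȳ = ΣA·y / ΣA = 6.09541 cm.
Transfer each piece to the centroidal x-axis using Ī + A·d² with d = y − 6.09541:
  rectangular body: d = -1.09541 cm → contributes +524.33 cm⁴
  semicircular cap: d = 5.07172 cm → contributes +311.837 cm⁴
Total I = 836.167 cm⁴.

I_xx ≈ 836.2 cm⁴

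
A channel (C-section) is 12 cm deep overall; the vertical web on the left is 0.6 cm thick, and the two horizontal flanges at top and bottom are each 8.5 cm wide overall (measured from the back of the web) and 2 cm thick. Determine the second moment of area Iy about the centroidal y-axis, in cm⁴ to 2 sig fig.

Decompose the section into non-overlapping parts with the origin at the bottom-left of its bounding rectangle.
Web: 0.6 × 12, A = 7.2 cm², x = 0.3 cm, Ī = 0.216 cm⁴.
Top flange (beyond web): 7.9 × 2, A = 15.8 cm², x = 4.55 cm, Ī = 82.17 cm⁴.
Bottom flange (beyond web): 7.9 × 2, A = 15.8 cm², x = 4.55 cm, Ī = 82.17 cm⁴.
Centroid: x̄ = ΣA·x / ΣA = 3.761 cm.
Transfer each piece to the centroidal y-axis using Ī + A·d² with d = x − 3.761:
  web: d = -3.461 cm → contributes +86.48 cm⁴
  top flange (beyond web): d = 0.7887 cm → contributes +92 cm⁴
  bottom flange (beyond web): d = 0.7887 cm → contributes +92 cm⁴
Total I = 270.5 cm⁴.

Iy ≈ 270 cm⁴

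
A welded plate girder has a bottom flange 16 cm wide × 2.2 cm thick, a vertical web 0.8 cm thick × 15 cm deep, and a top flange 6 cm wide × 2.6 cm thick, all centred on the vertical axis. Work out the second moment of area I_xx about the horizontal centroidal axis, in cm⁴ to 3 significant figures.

I_xx ≈ 3620 cm⁴

Treat the section as a set of non-overlapping primitives; coordinates are from the bounding-box lower-left.
Bottom plate: 16 × 2.2, A = 35.2 cm², y = 1.1 cm, Ī = 14.197 cm⁴.
Web plate: 0.8 × 15, A = 12 cm², y = 9.7 cm, Ī = 225 cm⁴.
Top plate: 6 × 2.6, A = 15.6 cm², y = 18.5 cm, Ī = 8.788 cm⁴.
Centroid: ȳ = ΣA·y / ΣA = 7.0656 cm.
Transfer each piece to the horizontal centroidal axis using Ī + A·d² with d = y − 7.0656:
  bottom plate: d = -5.9656 cm → contributes +1266.9 cm⁴
  web plate: d = 2.6344 cm → contributes +308.28 cm⁴
  top plate: d = 11.434 cm → contributes +2048.4 cm⁴
Total I = 3623.6 cm⁴.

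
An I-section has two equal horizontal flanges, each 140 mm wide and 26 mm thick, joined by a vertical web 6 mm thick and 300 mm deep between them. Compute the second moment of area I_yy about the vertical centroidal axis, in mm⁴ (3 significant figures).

I_yy ≈ 1.19 × 10⁷ mm⁴

Break the section into simple shapes (no overlaps), measuring from the bottom-left corner of the bounding box.
Bottom flange: 140 × 26, A = 3 640 mm², x = 70 mm, Ī = 5 945 333 mm⁴.
Web: 6 × 300, A = 1 800 mm², x = 70 mm, Ī = 5 400 mm⁴.
Top flange: 140 × 26, A = 3 640 mm², x = 70 mm, Ī = 5 945 333 mm⁴.
By symmetry the centroid is at mid-width, x̄ = 70 mm.
All pieces are centred on the vertical centroidal axis, so I = ΣĪ = 11 896 067 mm⁴.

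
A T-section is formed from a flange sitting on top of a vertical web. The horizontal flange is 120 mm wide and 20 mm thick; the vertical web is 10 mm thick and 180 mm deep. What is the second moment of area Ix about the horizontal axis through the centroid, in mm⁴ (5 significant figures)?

Ix ≈ 1.5226 × 10⁷ mm⁴

Decompose the section into non-overlapping parts with the origin at the bottom-left of its bounding rectangle.
Flange: 120 × 20, A = 2 400 mm², y = 190 mm, Ī = 80 000 mm⁴.
Web: 10 × 180, A = 1 800 mm², y = 90 mm, Ī = 4 860 000 mm⁴.
Centroid: ȳ = ΣA·y / ΣA = 147.1429 mm.
Transfer each piece to the horizontal axis through the centroid using Ī + A·d² with d = y − 147.1429:
  flange: d = 42.85714 mm → contributes +4 488 163 mm⁴
  web: d = -57.14286 mm → contributes +10 737 551 mm⁴
Total I = 15 225 714 mm⁴.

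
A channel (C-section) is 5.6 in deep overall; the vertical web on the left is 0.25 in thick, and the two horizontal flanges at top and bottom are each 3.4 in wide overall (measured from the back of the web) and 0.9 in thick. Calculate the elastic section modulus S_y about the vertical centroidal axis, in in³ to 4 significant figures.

S_y ≈ 4.154 in³

Decompose the section into non-overlapping parts with the origin at the bottom-left of its bounding rectangle.
Web: 0.25 × 5.6, A = 1.4 in², x = 0.125 in, Ī = 0.00729167 in⁴.
Top flange (beyond web): 3.15 × 0.9, A = 2.835 in², x = 1.825 in, Ī = 2.34419 in⁴.
Bottom flange (beyond web): 3.15 × 0.9, A = 2.835 in², x = 1.825 in, Ī = 2.34419 in⁴.
Centroid: x̄ = ΣA·x / ΣA = 1.48837 in.
Transfer each piece to the vertical centroidal axis using Ī + A·d² with d = x − 1.48837:
  web: d = -1.36337 in → contributes +2.60957 in⁴
  top flange (beyond web): d = 0.336634 in → contributes +2.66546 in⁴
  bottom flange (beyond web): d = 0.336634 in → contributes +2.66546 in⁴
Total I = 7.94048 in⁴.
Extreme fibre distance c = 1.91163 in; S = I/c = 4.15377 in³.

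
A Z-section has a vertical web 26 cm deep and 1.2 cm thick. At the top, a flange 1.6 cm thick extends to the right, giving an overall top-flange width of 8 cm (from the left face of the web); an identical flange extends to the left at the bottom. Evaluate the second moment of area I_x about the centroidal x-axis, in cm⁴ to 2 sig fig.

Decompose the section into non-overlapping parts with the origin at the bottom-left of its bounding rectangle.
Web: 1.2 × 26, A = 31.2 cm², y = 13 cm, Ī = 1 758 cm⁴.
Top flange (beyond web): 6.8 × 1.6, A = 10.88 cm², y = 25.2 cm, Ī = 2.321 cm⁴.
Bottom flange (beyond web): 6.8 × 1.6, A = 10.88 cm², y = 0.8 cm, Ī = 2.321 cm⁴.
Centroid: ȳ = ΣA·y / ΣA = 13 cm.
Transfer each piece to the centroidal x-axis using Ī + A·d² with d = y − 13:
  web: d = 0 cm → contributes +1 758 cm⁴
  top flange (beyond web): d = 12.2 cm → contributes +1 622 cm⁴
  bottom flange (beyond web): d = -12.2 cm → contributes +1 622 cm⁴
Total I = 5 001 cm⁴.

I_x ≈ 5000 cm⁴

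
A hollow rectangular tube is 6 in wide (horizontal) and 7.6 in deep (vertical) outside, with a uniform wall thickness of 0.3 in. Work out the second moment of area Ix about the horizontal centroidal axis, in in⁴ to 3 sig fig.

Ix ≈ 65.1 in⁴

Split into non-overlapping primitives; take the origin at the lower-left of the bounding box.
Outer rectangle: 6 × 7.6, A = 45.6 in², y = 3.8 in, Ī = 219.49 in⁴.
Inner void (subtracted): 5.4 × 7, A = 37.8 in², y = 3.8 in, Ī = 154.35 in⁴.
By symmetry the centroid is at mid-height, ȳ = 3.8 in.
All pieces are centred on the horizontal centroidal axis, so I = ΣĪ (holes subtracted) = 65.138 in⁴.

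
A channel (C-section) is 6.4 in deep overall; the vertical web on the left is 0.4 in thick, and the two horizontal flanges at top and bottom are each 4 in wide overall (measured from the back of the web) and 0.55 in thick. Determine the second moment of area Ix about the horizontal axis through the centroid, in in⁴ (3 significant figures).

Ix ≈ 42.7 in⁴

Break the section into simple shapes (no overlaps), measuring from the bottom-left corner of the bounding box.
Web: 0.4 × 6.4, A = 2.56 in², y = 3.2 in, Ī = 8.7381 in⁴.
Top flange (beyond web): 3.6 × 0.55, A = 1.98 in², y = 6.125 in, Ī = 0.049913 in⁴.
Bottom flange (beyond web): 3.6 × 0.55, A = 1.98 in², y = 0.275 in, Ī = 0.049913 in⁴.
By symmetry the centroid is at mid-height, ȳ = 3.2 in.
Transfer each piece to the horizontal axis through the centroid using Ī + A·d² with d = y − 3.2:
  web: d = 0 in → contributes +8.7381 in⁴
  top flange (beyond web): d = 2.925 in → contributes +16.99 in⁴
  bottom flange (beyond web): d = -2.925 in → contributes +16.99 in⁴
Total I = 42.718 in⁴.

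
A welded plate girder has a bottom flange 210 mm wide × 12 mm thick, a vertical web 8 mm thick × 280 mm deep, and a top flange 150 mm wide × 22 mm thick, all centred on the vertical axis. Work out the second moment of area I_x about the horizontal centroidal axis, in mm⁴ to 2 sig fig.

I_x ≈ 1.4 × 10⁸ mm⁴

Treat the section as a set of non-overlapping primitives; coordinates are from the bounding-box lower-left.
Bottom plate: 210 × 12, A = 2 520 mm², y = 6 mm, Ī = 30 240 mm⁴.
Web plate: 8 × 280, A = 2 240 mm², y = 152 mm, Ī = 14 634 667 mm⁴.
Top plate: 150 × 22, A = 3 300 mm², y = 303 mm, Ī = 133 100 mm⁴.
Centroid: ȳ = ΣA·y / ΣA = 168.2 mm.
Transfer each piece to the horizontal centroidal axis using Ī + A·d² with d = y − 168.2:
  bottom plate: d = -162.2 mm → contributes +66 309 045 mm⁴
  web plate: d = -16.18 mm → contributes +15 220 805 mm⁴
  top plate: d = 134.8 mm → contributes +60 118 727 mm⁴
Total I = 141 648 576 mm⁴.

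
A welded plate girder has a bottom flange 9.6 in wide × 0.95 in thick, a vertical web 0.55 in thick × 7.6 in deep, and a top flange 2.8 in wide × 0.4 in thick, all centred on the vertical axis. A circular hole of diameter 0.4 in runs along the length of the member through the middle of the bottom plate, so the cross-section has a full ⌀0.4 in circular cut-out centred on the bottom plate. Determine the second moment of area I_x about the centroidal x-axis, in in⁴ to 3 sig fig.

I_x ≈ 122 in⁴

Break the section into simple shapes (no overlaps), measuring from the bottom-left corner of the bounding box.
Bottom plate: 9.6 × 0.95, A = 9.12 in², y = 0.475 in, Ī = 0.6859 in⁴.
Web plate: 0.55 × 7.6, A = 4.18 in², y = 4.75 in, Ī = 20.12 in⁴.
Top plate: 2.8 × 0.4, A = 1.12 in², y = 8.75 in, Ī = 0.014933 in⁴.
Hole (subtracted): ⌀0.4, A = 0.12566 in², y = 0.475 in, Ī = 0.0012566 in⁴.
Centroid: ȳ = ΣA·y / ΣA = 2.3735 in.
Transfer each piece to the centroidal x-axis using Ī + A·d² with d = y − 2.3735:
  bottom plate: d = -1.8985 in → contributes +33.556 in⁴
  web plate: d = 2.3765 in → contributes +43.728 in⁴
  top plate: d = 6.3765 in → contributes +45.554 in⁴
  hole: d = -1.8985 in → contributes −0.45418 in⁴
Total I = 122.38 in⁴.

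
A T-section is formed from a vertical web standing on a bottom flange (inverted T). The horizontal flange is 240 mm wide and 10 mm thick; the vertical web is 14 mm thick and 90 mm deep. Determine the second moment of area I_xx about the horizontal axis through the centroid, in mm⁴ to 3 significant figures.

I_xx ≈ 2.94 × 10⁶ mm⁴

Break the section into simple shapes (no overlaps), measuring from the bottom-left corner of the bounding box.
Flange: 240 × 10, A = 2 400 mm², y = 5 mm, Ī = 20 000 mm⁴.
Web: 14 × 90, A = 1 260 mm², y = 55 mm, Ī = 850 500 mm⁴.
Centroid: ȳ = ΣA·y / ΣA = 22.213 mm.
Transfer each piece to the horizontal axis through the centroid using Ī + A·d² with d = y − 22.213:
  flange: d = -17.213 mm → contributes +731 099 mm⁴
  web: d = 32.787 mm → contributes +2 204 975 mm⁴
Total I = 2 936 074 mm⁴.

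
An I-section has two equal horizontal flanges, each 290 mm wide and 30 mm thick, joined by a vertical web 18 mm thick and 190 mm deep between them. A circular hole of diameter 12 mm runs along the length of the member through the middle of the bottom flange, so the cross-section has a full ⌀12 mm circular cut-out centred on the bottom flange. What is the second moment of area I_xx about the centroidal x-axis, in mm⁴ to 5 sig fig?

Break the section into simple shapes (no overlaps), measuring from the bottom-left corner of the bounding box.
Bottom flange: 290 × 30, A = 8 700 mm², y = 15 mm, Ī = 652 500 mm⁴.
Web: 18 × 190, A = 3 420 mm², y = 125 mm, Ī = 10 288 500 mm⁴.
Top flange: 290 × 30, A = 8 700 mm², y = 235 mm, Ī = 652 500 mm⁴.
Hole (subtracted): ⌀12, A = 113.0973 mm², y = 15 mm, Ī = 1017.876 mm⁴.
Centroid: ȳ = ΣA·y / ΣA = 125.6008 mm.
Transfer each piece to the centroidal x-axis using Ī + A·d² with d = y − 125.6008:
  bottom flange: d = -110.6008 mm → contributes +107 075 572 mm⁴
  web: d = -0.6008 mm → contributes +10 289 734 mm⁴
  top flange: d = 109.3992 mm → contributes +104 775 709 mm⁴
  hole: d = -110.6008 mm → contributes −1 384 485 mm⁴
Total I = 220 756 530 mm⁴.

I_xx ≈ 2.2076 × 10⁸ mm⁴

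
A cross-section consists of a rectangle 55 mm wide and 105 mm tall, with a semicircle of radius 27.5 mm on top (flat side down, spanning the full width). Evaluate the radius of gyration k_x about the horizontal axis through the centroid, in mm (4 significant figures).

Decompose the section into non-overlapping parts with the origin at the bottom-left of its bounding rectangle.
Rectangular body: 55 × 105, A = 5 775 mm², y = 52.5 mm, Ī = 5 305 781 mm⁴.
Semicircular cap: semicircle r = 27.5, A = 1187.91 mm², y = 116.671 mm, Ī = 62771.5 mm⁴.
Centroid: ȳ = ΣA·y / ΣA = 63.448 mm.
Transfer each piece to the horizontal axis through the centroid using Ī + A·d² with d = y − 63.448:
  rectangular body: d = -10.948 mm → contributes +5 997 967 mm⁴
  semicircular cap: d = 53.2233 mm → contributes +3 427 807 mm⁴
Total I = 9 425 774 mm⁴.
Radius of gyration: k = √(I/A) = √(9 425 774 / 6962.91) = 36.7928 mm.

k_x ≈ 36.79 mm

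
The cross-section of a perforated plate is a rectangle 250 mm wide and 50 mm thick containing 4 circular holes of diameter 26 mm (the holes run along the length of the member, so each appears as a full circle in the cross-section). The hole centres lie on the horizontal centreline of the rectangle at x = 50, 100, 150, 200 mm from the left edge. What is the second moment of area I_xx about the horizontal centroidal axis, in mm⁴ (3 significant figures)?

Split into non-overlapping primitives; take the origin at the lower-left of the bounding box.
Plate: 250 × 50, A = 12 500 mm², y = 25 mm, Ī = 2 604 167 mm⁴.
Hole 1 (subtracted): ⌀26, A = 530.93 mm², y = 25 mm, Ī = 22 432 mm⁴.
Hole 2 (subtracted): ⌀26, A = 530.93 mm², y = 25 mm, Ī = 22 432 mm⁴.
Hole 3 (subtracted): ⌀26, A = 530.93 mm², y = 25 mm, Ī = 22 432 mm⁴.
Hole 4 (subtracted): ⌀26, A = 530.93 mm², y = 25 mm, Ī = 22 432 mm⁴.
By symmetry the centroid is at mid-height, ȳ = 25 mm.
All pieces are centred on the horizontal centroidal axis, so I = ΣĪ (holes subtracted) = 2 514 440 mm⁴.

I_xx ≈ 2.51 × 10⁶ mm⁴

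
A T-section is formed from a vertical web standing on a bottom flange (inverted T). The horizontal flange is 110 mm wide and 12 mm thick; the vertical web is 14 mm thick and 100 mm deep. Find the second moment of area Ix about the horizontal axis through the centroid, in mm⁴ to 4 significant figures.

Split into non-overlapping primitives; take the origin at the lower-left of the bounding box.
Flange: 110 × 12, A = 1 320 mm², y = 6 mm, Ī = 15 840 mm⁴.
Web: 14 × 100, A = 1 400 mm², y = 62 mm, Ī = 1 166 667 mm⁴.
Centroid: ȳ = ΣA·y / ΣA = 34.8235 mm.
Transfer each piece to the horizontal axis through the centroid using Ī + A·d² with d = y − 34.8235:
  flange: d = -28.8235 mm → contributes +1 112 491 mm⁴
  web: d = 27.1765 mm → contributes +2 200 651 mm⁴
Total I = 3 313 142 mm⁴.

Ix ≈ 3.313 × 10⁶ mm⁴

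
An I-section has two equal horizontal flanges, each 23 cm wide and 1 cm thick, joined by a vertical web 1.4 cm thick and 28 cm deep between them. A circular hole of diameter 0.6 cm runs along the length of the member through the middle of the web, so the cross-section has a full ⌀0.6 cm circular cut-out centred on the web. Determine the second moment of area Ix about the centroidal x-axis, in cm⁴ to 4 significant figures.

Decompose the section into non-overlapping parts with the origin at the bottom-left of its bounding rectangle.
Bottom flange: 23 × 1, A = 23 cm², y = 0.5 cm, Ī = 1.91667 cm⁴.
Web: 1.4 × 28, A = 39.2 cm², y = 15 cm, Ī = 2561.07 cm⁴.
Top flange: 23 × 1, A = 23 cm², y = 29.5 cm, Ī = 1.91667 cm⁴.
Hole (subtracted): ⌀0.6, A = 0.282743 cm², y = 15 cm, Ī = 0.00636173 cm⁴.
By symmetry the centroid is at mid-height, ȳ = 15 cm.
Transfer each piece to the centroidal x-axis using Ī + A·d² with d = y − 15:
  bottom flange: d = -14.5 cm → contributes +4837.67 cm⁴
  web: d = 0 cm → contributes +2561.07 cm⁴
  top flange: d = 14.5 cm → contributes +4837.67 cm⁴
  hole: d = 0 cm → contributes −0.00636173 cm⁴
Total I = 12236.4 cm⁴.

Ix ≈ 1.224 × 10⁴ cm⁴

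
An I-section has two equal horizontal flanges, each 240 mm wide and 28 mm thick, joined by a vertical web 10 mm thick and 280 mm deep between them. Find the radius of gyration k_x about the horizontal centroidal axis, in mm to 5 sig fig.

Split into non-overlapping primitives; take the origin at the lower-left of the bounding box.
Bottom flange: 240 × 28, A = 6 720 mm², y = 14 mm, Ī = 439 040 mm⁴.
Web: 10 × 280, A = 2 800 mm², y = 168 mm, Ī = 18 293 333 mm⁴.
Top flange: 240 × 28, A = 6 720 mm², y = 322 mm, Ī = 439 040 mm⁴.
By symmetry the centroid is at mid-height, ȳ = 168 mm.
Transfer each piece to the horizontal centroidal axis using Ī + A·d² with d = y − 168:
  bottom flange: d = -154 mm → contributes +159 810 560 mm⁴
  web: d = 0 mm → contributes +18 293 333 mm⁴
  top flange: d = 154 mm → contributes +159 810 560 mm⁴
Total I = 337 914 453 mm⁴.
Radius of gyration: k = √(I/A) = √(337 914 453 / 16 240) = 144.2482 mm.

k_x ≈ 144.25 mm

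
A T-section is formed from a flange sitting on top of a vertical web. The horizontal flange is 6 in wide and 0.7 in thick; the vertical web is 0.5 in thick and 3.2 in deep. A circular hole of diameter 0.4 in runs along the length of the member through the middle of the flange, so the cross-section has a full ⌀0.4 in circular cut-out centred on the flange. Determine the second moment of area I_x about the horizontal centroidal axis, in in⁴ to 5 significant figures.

I_x ≈ 5.9041 in⁴

Decompose the section into non-overlapping parts with the origin at the bottom-left of its bounding rectangle.
Flange: 6 × 0.7, A = 4.2 in², y = 3.55 in, Ī = 0.1715 in⁴.
Web: 0.5 × 3.2, A = 1.6 in², y = 1.6 in, Ī = 1.365333 in⁴.
Hole (subtracted): ⌀0.4, A = 0.1256637 in², y = 3.55 in, Ī = 0.001256637 in⁴.
Centroid: ȳ = ΣA·y / ΣA = 3.000156 in.
Transfer each piece to the horizontal centroidal axis using Ī + A·d² with d = y − 3.000156:
  flange: d = 0.549844 in → contributes +1.44128 in⁴
  web: d = -1.400156 in → contributes +4.502032 in⁴
  hole: d = 0.549844 in → contributes −0.03924835 in⁴
Total I = 5.904063 in⁴.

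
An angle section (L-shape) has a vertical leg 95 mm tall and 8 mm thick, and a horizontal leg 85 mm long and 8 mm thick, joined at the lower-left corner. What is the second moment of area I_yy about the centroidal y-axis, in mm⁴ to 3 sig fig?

I_yy ≈ 9.23 × 10⁵ mm⁴

Treat the section as a set of non-overlapping primitives; coordinates are from the bounding-box lower-left.
Vertical leg: 8 × 95, A = 760 mm², x = 4 mm, Ī = 4053.3 mm⁴.
Horizontal leg (remainder): 77 × 8, A = 616 mm², x = 46.5 mm, Ī = 304 355 mm⁴.
Centroid: x̄ = ΣA·x / ΣA = 23.026 mm.
Transfer each piece to the centroidal y-axis using Ī + A·d² with d = x − 23.026:
  vertical leg: d = -19.026 mm → contributes +279 169 mm⁴
  horizontal leg (remainder): d = 23.474 mm → contributes +643 784 mm⁴
Total I = 922 954 mm⁴.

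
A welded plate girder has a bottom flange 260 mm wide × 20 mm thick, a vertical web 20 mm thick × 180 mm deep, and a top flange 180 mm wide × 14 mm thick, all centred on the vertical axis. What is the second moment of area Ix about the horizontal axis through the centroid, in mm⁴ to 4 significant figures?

Ix ≈ 7.894 × 10⁷ mm⁴

Split into non-overlapping primitives; take the origin at the lower-left of the bounding box.
Bottom plate: 260 × 20, A = 5 200 mm², y = 10 mm, Ī = 173 333 mm⁴.
Web plate: 20 × 180, A = 3 600 mm², y = 110 mm, Ī = 9 720 000 mm⁴.
Top plate: 180 × 14, A = 2 520 mm², y = 207 mm, Ī = 41 160 mm⁴.
Centroid: ȳ = ΣA·y / ΣA = 85.6572 mm.
Transfer each piece to the horizontal axis through the centroid using Ī + A·d² with d = y − 85.6572:
  bottom plate: d = -75.6572 mm → contributes +29 938 230 mm⁴
  web plate: d = 24.3428 mm → contributes +11 853 251 mm⁴
  top plate: d = 121.343 mm → contributes +37 145 802 mm⁴
Total I = 78 937 283 mm⁴.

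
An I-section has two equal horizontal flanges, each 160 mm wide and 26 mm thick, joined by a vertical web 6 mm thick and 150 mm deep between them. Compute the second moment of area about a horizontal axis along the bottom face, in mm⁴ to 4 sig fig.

Break the section into simple shapes (no overlaps), measuring from the bottom-left corner of the bounding box.
Bottom flange: 160 × 26, A = 4 160 mm², y = 13 mm, Ī = 234 347 mm⁴.
Web: 6 × 150, A = 900 mm², y = 101 mm, Ī = 1 687 500 mm⁴.
Top flange: 160 × 26, A = 4 160 mm², y = 189 mm, Ī = 234 347 mm⁴.
Transfer each piece to the base of the section using Ī + A·d² with d = y − 0:
  bottom flange: d = 13 mm → contributes +937 387 mm⁴
  web: d = 101 mm → contributes +10 868 400 mm⁴
  top flange: d = 189 mm → contributes +148 833 707 mm⁴
Total I = 160 639 493 mm⁴.

I_base ≈ 1.606 × 10⁸ mm⁴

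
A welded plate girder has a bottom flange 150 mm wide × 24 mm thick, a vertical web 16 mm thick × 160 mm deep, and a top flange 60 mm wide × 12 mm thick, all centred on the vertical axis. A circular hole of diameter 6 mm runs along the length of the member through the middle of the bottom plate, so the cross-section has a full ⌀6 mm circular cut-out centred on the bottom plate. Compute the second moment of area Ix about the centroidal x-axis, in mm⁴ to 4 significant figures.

Treat the section as a set of non-overlapping primitives; coordinates are from the bounding-box lower-left.
Bottom plate: 150 × 24, A = 3 600 mm², y = 12 mm, Ī = 172 800 mm⁴.
Web plate: 16 × 160, A = 2 560 mm², y = 104 mm, Ī = 5 461 333 mm⁴.
Top plate: 60 × 12, A = 720 mm², y = 190 mm, Ī = 8 640 mm⁴.
Hole (subtracted): ⌀6, A = 28.2743 mm², y = 12 mm, Ī = 63.6173 mm⁴.
Centroid: ȳ = ΣA·y / ΣA = 65.0786 mm.
Transfer each piece to the centroidal x-axis using Ī + A·d² with d = y − 65.0786:
  bottom plate: d = -53.0786 mm → contributes +10 315 216 mm⁴
  web plate: d = 38.9214 mm → contributes +9 339 414 mm⁴
  top plate: d = 124.921 mm → contributes +11 244 497 mm⁴
  hole: d = -53.0786 mm → contributes −79 722 mm⁴
Total I = 30 819 405 mm⁴.

Ix ≈ 3.082 × 10⁷ mm⁴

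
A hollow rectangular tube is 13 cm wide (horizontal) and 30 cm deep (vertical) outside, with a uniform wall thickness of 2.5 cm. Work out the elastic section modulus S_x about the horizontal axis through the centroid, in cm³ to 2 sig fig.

Treat the section as a set of non-overlapping primitives; coordinates are from the bounding-box lower-left.
Outer rectangle: 13 × 30, A = 390 cm², y = 15 cm, Ī = 29 250 cm⁴.
Inner void (subtracted): 8 × 25, A = 200 cm², y = 15 cm, Ī = 10 417 cm⁴.
By symmetry the centroid is at mid-height, ȳ = 15 cm.
All pieces are centred on the horizontal axis through the centroid, so I = ΣĪ (holes subtracted) = 18 833 cm⁴.
Extreme fibre distance c = 15 cm; S = I/c = 1 256 cm³.

S_x ≈ 1300 cm³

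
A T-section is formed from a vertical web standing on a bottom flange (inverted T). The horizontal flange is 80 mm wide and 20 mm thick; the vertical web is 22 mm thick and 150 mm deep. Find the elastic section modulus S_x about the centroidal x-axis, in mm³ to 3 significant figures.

S_x ≈ 1.37 × 10⁵ mm³

Split into non-overlapping primitives; take the origin at the lower-left of the bounding box.
Flange: 80 × 20, A = 1 600 mm², y = 10 mm, Ī = 53 333 mm⁴.
Web: 22 × 150, A = 3 300 mm², y = 95 mm, Ī = 6 187 500 mm⁴.
Centroid: ȳ = ΣA·y / ΣA = 67.245 mm.
Transfer each piece to the centroidal x-axis using Ī + A·d² with d = y − 67.245:
  flange: d = -57.245 mm → contributes +5 296 499 mm⁴
  web: d = 27.755 mm → contributes +8 729 641 mm⁴
Total I = 14 026 139 mm⁴.
Extreme fibre distance c = 102.76 mm; S = I/c = 136 501 mm³.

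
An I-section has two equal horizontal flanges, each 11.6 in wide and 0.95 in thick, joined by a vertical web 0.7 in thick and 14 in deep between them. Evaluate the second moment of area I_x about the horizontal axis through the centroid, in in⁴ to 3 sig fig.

Split into non-overlapping primitives; take the origin at the lower-left of the bounding box.
Bottom flange: 11.6 × 0.95, A = 11.02 in², y = 0.475 in, Ī = 0.8288 in⁴.
Web: 0.7 × 14, A = 9.8 in², y = 7.95 in, Ī = 160.07 in⁴.
Top flange: 11.6 × 0.95, A = 11.02 in², y = 15.425 in, Ī = 0.8288 in⁴.
By symmetry the centroid is at mid-height, ȳ = 7.95 in.
Transfer each piece to the horizontal axis through the centroid using Ī + A·d² with d = y − 7.95:
  bottom flange: d = -7.475 in → contributes +616.58 in⁴
  web: d = 0 in → contributes +160.07 in⁴
  top flange: d = 7.475 in → contributes +616.58 in⁴
Total I = 1393.2 in⁴.

I_x ≈ 1390 in⁴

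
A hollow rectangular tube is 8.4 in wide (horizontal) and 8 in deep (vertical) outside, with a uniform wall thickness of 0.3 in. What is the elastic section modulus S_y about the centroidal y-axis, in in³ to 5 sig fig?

Treat the section as a set of non-overlapping primitives; coordinates are from the bounding-box lower-left.
Outer rectangle: 8.4 × 8, A = 67.2 in², x = 4.2 in, Ī = 395.136 in⁴.
Inner void (subtracted): 7.8 × 7.4, A = 57.72 in², x = 4.2 in, Ī = 292.6404 in⁴.
By symmetry the centroid is at mid-width, x̄ = 4.2 in.
All pieces are centred on the centroidal y-axis, so I = ΣĪ (holes subtracted) = 102.4956 in⁴.
Extreme fibre distance c = 4.2 in; S = I/c = 24.40371 in³.

S_y ≈ 24.404 in³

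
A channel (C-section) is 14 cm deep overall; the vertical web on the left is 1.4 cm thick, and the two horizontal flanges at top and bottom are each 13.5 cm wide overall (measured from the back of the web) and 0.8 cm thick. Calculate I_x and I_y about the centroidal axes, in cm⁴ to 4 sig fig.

I_x ≈ 1164 cm⁴, I_y ≈ 683.2 cm⁴

Split into non-overlapping primitives; take the origin at the lower-left of the bounding box.
Web: 1.4 × 14, A = 19.6 cm², y = 7 cm, Ī = 320.133 cm⁴.
Top flange (beyond web): 12.1 × 0.8, A = 9.68 cm², y = 13.6 cm, Ī = 0.516267 cm⁴.
Bottom flange (beyond web): 12.1 × 0.8, A = 9.68 cm², y = 0.4 cm, Ī = 0.516267 cm⁴.
By symmetry the centroid is at mid-height, ȳ = 7 cm.
Transfer each piece to the centroidal x-axis using Ī + A·d² with d = y − 7:
  web: d = 0 cm → contributes +320.133 cm⁴
  top flange (beyond web): d = 6.6 cm → contributes +422.177 cm⁴
  bottom flange (beyond web): d = -6.6 cm → contributes +422.177 cm⁴
Total I = 1164.49 cm⁴.
For the y-axis: x̄ = 4.05421 cm.
Repeating about the centroidal y-axis gives I_y = 683.171 cm⁴.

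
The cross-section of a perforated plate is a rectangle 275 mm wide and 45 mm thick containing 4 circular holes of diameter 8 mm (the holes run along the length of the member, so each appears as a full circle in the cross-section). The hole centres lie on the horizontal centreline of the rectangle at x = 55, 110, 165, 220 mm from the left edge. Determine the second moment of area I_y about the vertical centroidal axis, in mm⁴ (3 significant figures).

Decompose the section into non-overlapping parts with the origin at the bottom-left of its bounding rectangle.
Plate: 275 × 45, A = 12 375 mm², x = 137.5 mm, Ī = 77 988 281 mm⁴.
Hole 1 (subtracted): ⌀8, A = 50.265 mm², x = 55 mm, Ī = 201.06 mm⁴.
Hole 2 (subtracted): ⌀8, A = 50.265 mm², x = 110 mm, Ī = 201.06 mm⁴.
Hole 3 (subtracted): ⌀8, A = 50.265 mm², x = 165 mm, Ī = 201.06 mm⁴.
Hole 4 (subtracted): ⌀8, A = 50.265 mm², x = 220 mm, Ī = 201.06 mm⁴.
By symmetry the centroid is at mid-width, x̄ = 137.5 mm.
Transfer each piece to the vertical centroidal axis using Ī + A·d² with d = x − 137.5:
  plate: d = 0 mm → contributes +77 988 281 mm⁴
  hole 1: d = -82.5 mm → contributes −342 321 mm⁴
  hole 2: d = -27.5 mm → contributes −38 214 mm⁴
  hole 3: d = 27.5 mm → contributes −38 214 mm⁴
  hole 4: d = 82.5 mm → contributes −342 321 mm⁴
Total I = 77 227 212 mm⁴.

I_y ≈ 7.72 × 10⁷ mm⁴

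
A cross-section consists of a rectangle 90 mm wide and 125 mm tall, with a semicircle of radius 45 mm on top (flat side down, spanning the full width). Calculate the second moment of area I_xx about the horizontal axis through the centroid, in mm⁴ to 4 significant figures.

Decompose the section into non-overlapping parts with the origin at the bottom-left of its bounding rectangle.
Rectangular body: 90 × 125, A = 11 250 mm², y = 62.5 mm, Ī = 14 648 438 mm⁴.
Semicircular cap: semicircle r = 45, A = 3180.86 mm², y = 144.099 mm, Ī = 450 072 mm⁴.
Centroid: ȳ = ΣA·y / ΣA = 80.486 mm.
Transfer each piece to the horizontal axis through the centroid using Ī + A·d² with d = y − 80.486:
  rectangular body: d = -17.986 mm → contributes +18 287 781 mm⁴
  semicircular cap: d = 63.6126 mm → contributes +13 321 618 mm⁴
Total I = 31 609 399 mm⁴.

I_xx ≈ 3.161 × 10⁷ mm⁴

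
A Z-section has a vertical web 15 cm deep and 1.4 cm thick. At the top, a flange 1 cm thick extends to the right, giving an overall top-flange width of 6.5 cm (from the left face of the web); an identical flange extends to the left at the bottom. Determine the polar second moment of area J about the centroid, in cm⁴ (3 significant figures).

J ≈ 1030 cm⁴

Treat the section as a set of non-overlapping primitives; coordinates are from the bounding-box lower-left.
Web: 1.4 × 15, A = 21 cm², y = 7.5 cm, Ī = 393.75 cm⁴.
Top flange (beyond web): 5.1 × 1, A = 5.1 cm², y = 14.5 cm, Ī = 0.425 cm⁴.
Bottom flange (beyond web): 5.1 × 1, A = 5.1 cm², y = 0.5 cm, Ī = 0.425 cm⁴.
Centroid: ȳ = ΣA·y / ΣA = 7.5 cm.
Transfer each piece to the centroidal x-axis using Ī + A·d² with d = y − 7.5:
  web: d = 0 cm → contributes +393.75 cm⁴
  top flange (beyond web): d = 7 cm → contributes +250.33 cm⁴
  bottom flange (beyond web): d = -7 cm → contributes +250.33 cm⁴
Total I = 894.4 cm⁴.
For the y-axis: x̄ = 5.8 cm.
Repeating about the centroidal y-axis gives I_y = 133.28 cm⁴.
Polar second moment: J = I_x + I_y = 1027.7 cm⁴.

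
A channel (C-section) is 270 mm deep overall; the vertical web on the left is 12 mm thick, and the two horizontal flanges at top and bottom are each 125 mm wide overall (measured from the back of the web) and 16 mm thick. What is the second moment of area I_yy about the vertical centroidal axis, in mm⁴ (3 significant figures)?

Treat the section as a set of non-overlapping primitives; coordinates are from the bounding-box lower-left.
Web: 12 × 270, A = 3 240 mm², x = 6 mm, Ī = 38 880 mm⁴.
Top flange (beyond web): 113 × 16, A = 1 808 mm², x = 68.5 mm, Ī = 1 923 863 mm⁴.
Bottom flange (beyond web): 113 × 16, A = 1 808 mm², x = 68.5 mm, Ī = 1 923 863 mm⁴.
Centroid: x̄ = ΣA·x / ΣA = 38.964 mm.
Transfer each piece to the vertical centroidal axis using Ī + A·d² with d = x − 38.964:
  web: d = -32.964 mm → contributes +3 559 509 mm⁴
  top flange (beyond web): d = 29.536 mm → contributes +3 501 136 mm⁴
  bottom flange (beyond web): d = 29.536 mm → contributes +3 501 136 mm⁴
Total I = 10 561 780 mm⁴.

I_yy ≈ 1.06 × 10⁷ mm⁴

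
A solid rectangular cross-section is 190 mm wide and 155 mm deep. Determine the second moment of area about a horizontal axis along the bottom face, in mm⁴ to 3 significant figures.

The section: 190 × 155, A = 29 450 mm², y = 77.5 mm, Ī = 58 961 354 mm⁴.
Transfer it to the bottom edge using Ī + A·d² with d = y − 0:
  the section: d = 77.5 mm → contributes +235 845 417 mm⁴
Total I = 235 845 417 mm⁴.

I_base ≈ 2.36 × 10⁸ mm⁴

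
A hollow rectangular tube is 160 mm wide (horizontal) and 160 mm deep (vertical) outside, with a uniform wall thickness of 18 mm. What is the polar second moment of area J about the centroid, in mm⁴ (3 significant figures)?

J ≈ 6.98 × 10⁷ mm⁴

Decompose the section into non-overlapping parts with the origin at the bottom-left of its bounding rectangle.
Outer rectangle: 160 × 160, A = 25 600 mm², y = 80 mm, Ī = 54 613 333 mm⁴.
Inner void (subtracted): 124 × 124, A = 15 376 mm², y = 80 mm, Ī = 19 701 781 mm⁴.
By symmetry the centroid is at mid-height, ȳ = 80 mm.
All pieces are centred on the centroidal x-axis, so I = ΣĪ (holes subtracted) = 34 911 552 mm⁴.
Repeating about the centroidal y-axis gives I_y = 34 911 552 mm⁴.
Polar second moment: J = I_x + I_y = 69 823 104 mm⁴.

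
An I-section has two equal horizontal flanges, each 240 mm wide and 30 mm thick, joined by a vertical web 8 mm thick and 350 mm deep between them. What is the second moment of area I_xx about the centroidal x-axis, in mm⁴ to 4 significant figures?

I_xx ≈ 5.495 × 10⁸ mm⁴

Break the section into simple shapes (no overlaps), measuring from the bottom-left corner of the bounding box.
Bottom flange: 240 × 30, A = 7 200 mm², y = 15 mm, Ī = 540 000 mm⁴.
Web: 8 × 350, A = 2 800 mm², y = 205 mm, Ī = 28 583 333 mm⁴.
Top flange: 240 × 30, A = 7 200 mm², y = 395 mm, Ī = 540 000 mm⁴.
By symmetry the centroid is at mid-height, ȳ = 205 mm.
Transfer each piece to the centroidal x-axis using Ī + A·d² with d = y − 205:
  bottom flange: d = -190 mm → contributes +260 460 000 mm⁴
  web: d = 0 mm → contributes +28 583 333 mm⁴
  top flange: d = 190 mm → contributes +260 460 000 mm⁴
Total I = 549 503 333 mm⁴.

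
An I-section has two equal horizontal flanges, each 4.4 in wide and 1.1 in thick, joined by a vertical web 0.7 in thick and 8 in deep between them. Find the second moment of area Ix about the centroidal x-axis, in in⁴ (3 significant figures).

Ix ≈ 231 in⁴

Break the section into simple shapes (no overlaps), measuring from the bottom-left corner of the bounding box.
Bottom flange: 4.4 × 1.1, A = 4.84 in², y = 0.55 in, Ī = 0.48803 in⁴.
Web: 0.7 × 8, A = 5.6 in², y = 5.1 in, Ī = 29.867 in⁴.
Top flange: 4.4 × 1.1, A = 4.84 in², y = 9.65 in, Ī = 0.48803 in⁴.
By symmetry the centroid is at mid-height, ȳ = 5.1 in.
Transfer each piece to the centroidal x-axis using Ī + A·d² with d = y − 5.1:
  bottom flange: d = -4.55 in → contributes +100.69 in⁴
  web: d = 0 in → contributes +29.867 in⁴
  top flange: d = 4.55 in → contributes +100.69 in⁴
Total I = 231.24 in⁴.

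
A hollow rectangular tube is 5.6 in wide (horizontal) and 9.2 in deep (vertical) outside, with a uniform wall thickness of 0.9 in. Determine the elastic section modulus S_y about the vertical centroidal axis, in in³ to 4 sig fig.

S_y ≈ 36.00 in³

Break the section into simple shapes (no overlaps), measuring from the bottom-left corner of the bounding box.
Outer rectangle: 5.6 × 9.2, A = 51.52 in², x = 2.8 in, Ī = 134.639 in⁴.
Inner void (subtracted): 3.8 × 7.4, A = 28.12 in², x = 2.8 in, Ī = 33.8377 in⁴.
By symmetry the centroid is at mid-width, x̄ = 2.8 in.
All pieces are centred on the vertical centroidal axis, so I = ΣĪ (holes subtracted) = 100.801 in⁴.
Extreme fibre distance c = 2.8 in; S = I/c = 36.0004 in³.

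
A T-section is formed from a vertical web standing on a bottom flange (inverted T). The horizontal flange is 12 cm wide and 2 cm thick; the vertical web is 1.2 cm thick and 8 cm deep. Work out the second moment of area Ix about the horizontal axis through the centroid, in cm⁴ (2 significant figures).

Ix ≈ 230 cm⁴

Break the section into simple shapes (no overlaps), measuring from the bottom-left corner of the bounding box.
Flange: 12 × 2, A = 24 cm², y = 1 cm, Ī = 8 cm⁴.
Web: 1.2 × 8, A = 9.6 cm², y = 6 cm, Ī = 51.2 cm⁴.
Centroid: ȳ = ΣA·y / ΣA = 2.429 cm.
Transfer each piece to the horizontal axis through the centroid using Ī + A·d² with d = y − 2.429:
  flange: d = -1.429 cm → contributes +56.98 cm⁴
  web: d = 3.571 cm → contributes +173.6 cm⁴
Total I = 230.6 cm⁴.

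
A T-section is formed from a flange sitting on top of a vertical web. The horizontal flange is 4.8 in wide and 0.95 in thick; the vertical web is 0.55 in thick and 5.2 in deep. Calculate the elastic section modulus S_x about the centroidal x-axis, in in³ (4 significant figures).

S_x ≈ 5.213 in³

Split into non-overlapping primitives; take the origin at the lower-left of the bounding box.
Flange: 4.8 × 0.95, A = 4.56 in², y = 5.675 in, Ī = 0.34295 in⁴.
Web: 0.55 × 5.2, A = 2.86 in², y = 2.6 in, Ī = 6.44453 in⁴.
Centroid: ȳ = ΣA·y / ΣA = 4.48976 in.
Transfer each piece to the centroidal x-axis using Ī + A·d² with d = y − 4.48976:
  flange: d = 1.18524 in → contributes +6.74884 in⁴
  web: d = -1.88976 in → contributes +16.6581 in⁴
Total I = 23.407 in⁴.
Extreme fibre distance c = 4.48976 in; S = I/c = 5.21341 in³.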